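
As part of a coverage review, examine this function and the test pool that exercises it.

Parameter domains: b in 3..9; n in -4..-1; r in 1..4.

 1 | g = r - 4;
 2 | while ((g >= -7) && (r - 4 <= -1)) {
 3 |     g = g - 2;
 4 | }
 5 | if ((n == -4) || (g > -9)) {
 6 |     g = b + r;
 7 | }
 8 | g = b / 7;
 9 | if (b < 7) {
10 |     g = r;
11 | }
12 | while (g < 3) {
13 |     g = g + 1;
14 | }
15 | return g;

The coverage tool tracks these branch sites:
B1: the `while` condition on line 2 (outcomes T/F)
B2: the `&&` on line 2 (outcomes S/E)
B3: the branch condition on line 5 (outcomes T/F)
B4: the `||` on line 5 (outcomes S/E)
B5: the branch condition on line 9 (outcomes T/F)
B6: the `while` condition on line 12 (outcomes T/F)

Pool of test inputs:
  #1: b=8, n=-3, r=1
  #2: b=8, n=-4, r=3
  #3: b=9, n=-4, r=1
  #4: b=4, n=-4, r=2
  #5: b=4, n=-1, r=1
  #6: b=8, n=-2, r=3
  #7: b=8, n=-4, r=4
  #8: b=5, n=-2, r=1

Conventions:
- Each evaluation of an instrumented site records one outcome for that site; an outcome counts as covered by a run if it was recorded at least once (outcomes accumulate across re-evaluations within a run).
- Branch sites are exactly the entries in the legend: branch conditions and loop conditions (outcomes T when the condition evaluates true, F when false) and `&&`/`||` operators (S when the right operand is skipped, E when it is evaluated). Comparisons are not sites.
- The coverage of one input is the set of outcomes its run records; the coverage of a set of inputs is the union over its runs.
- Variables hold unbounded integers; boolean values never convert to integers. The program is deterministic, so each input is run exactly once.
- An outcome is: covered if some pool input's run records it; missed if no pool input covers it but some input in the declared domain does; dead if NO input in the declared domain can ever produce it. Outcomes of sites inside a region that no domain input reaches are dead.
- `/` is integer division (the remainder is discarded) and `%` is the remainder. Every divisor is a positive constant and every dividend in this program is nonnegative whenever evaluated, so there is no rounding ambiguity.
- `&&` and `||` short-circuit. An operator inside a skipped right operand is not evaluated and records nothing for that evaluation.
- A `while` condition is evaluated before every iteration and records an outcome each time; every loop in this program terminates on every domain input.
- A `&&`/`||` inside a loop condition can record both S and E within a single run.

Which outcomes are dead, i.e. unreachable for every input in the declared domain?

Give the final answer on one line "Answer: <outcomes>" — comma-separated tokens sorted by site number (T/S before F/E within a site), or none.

sweeping the full domain (112 inputs) for each outcome:
  reachable outcomes have witnesses, e.g. B1=T (e.g. b=3, n=-4, r=1), B1=F (e.g. b=3, n=-4, r=1), B2=S (e.g. b=3, n=-4, r=1), B2=E (e.g. b=3, n=-4, r=1)

Answer: none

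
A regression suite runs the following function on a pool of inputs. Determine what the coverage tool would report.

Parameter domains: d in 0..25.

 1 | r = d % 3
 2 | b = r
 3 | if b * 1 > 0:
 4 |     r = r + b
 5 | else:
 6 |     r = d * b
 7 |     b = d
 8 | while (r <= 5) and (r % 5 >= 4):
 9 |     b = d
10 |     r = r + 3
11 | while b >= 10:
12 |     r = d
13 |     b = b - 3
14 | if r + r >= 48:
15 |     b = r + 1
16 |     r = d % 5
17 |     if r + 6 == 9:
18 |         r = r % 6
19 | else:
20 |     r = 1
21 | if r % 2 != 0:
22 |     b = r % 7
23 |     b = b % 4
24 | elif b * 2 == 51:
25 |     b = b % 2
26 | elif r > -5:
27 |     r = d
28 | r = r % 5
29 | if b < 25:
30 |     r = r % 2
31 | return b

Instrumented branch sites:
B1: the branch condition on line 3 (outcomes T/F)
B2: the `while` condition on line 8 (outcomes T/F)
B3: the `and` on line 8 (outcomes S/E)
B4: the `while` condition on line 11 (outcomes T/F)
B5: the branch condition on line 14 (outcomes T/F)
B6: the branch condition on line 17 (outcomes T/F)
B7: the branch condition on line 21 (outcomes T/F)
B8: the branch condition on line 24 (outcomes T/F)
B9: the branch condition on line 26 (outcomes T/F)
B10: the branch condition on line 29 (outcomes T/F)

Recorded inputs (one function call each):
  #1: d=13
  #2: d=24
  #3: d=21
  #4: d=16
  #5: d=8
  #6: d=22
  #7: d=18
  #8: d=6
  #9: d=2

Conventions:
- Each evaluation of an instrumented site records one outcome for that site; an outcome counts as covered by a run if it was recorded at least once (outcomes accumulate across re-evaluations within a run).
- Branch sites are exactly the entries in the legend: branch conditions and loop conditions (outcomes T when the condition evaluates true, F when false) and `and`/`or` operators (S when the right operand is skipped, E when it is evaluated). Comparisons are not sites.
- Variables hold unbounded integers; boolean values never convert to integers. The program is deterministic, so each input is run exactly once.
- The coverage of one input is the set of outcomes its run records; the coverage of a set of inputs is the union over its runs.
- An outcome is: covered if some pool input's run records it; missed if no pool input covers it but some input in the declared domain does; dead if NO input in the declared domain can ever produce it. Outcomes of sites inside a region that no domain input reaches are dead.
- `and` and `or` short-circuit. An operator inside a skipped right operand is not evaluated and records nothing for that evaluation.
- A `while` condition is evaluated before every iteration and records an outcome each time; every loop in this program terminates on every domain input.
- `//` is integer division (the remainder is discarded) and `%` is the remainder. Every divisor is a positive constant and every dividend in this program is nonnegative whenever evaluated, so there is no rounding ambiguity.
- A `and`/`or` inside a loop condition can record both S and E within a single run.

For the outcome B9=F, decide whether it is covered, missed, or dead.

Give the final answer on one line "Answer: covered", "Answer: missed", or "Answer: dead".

no pool input records B9=F
checking all 26 inputs in the declared domain: B9=F is never recorded -> dead

Answer: dead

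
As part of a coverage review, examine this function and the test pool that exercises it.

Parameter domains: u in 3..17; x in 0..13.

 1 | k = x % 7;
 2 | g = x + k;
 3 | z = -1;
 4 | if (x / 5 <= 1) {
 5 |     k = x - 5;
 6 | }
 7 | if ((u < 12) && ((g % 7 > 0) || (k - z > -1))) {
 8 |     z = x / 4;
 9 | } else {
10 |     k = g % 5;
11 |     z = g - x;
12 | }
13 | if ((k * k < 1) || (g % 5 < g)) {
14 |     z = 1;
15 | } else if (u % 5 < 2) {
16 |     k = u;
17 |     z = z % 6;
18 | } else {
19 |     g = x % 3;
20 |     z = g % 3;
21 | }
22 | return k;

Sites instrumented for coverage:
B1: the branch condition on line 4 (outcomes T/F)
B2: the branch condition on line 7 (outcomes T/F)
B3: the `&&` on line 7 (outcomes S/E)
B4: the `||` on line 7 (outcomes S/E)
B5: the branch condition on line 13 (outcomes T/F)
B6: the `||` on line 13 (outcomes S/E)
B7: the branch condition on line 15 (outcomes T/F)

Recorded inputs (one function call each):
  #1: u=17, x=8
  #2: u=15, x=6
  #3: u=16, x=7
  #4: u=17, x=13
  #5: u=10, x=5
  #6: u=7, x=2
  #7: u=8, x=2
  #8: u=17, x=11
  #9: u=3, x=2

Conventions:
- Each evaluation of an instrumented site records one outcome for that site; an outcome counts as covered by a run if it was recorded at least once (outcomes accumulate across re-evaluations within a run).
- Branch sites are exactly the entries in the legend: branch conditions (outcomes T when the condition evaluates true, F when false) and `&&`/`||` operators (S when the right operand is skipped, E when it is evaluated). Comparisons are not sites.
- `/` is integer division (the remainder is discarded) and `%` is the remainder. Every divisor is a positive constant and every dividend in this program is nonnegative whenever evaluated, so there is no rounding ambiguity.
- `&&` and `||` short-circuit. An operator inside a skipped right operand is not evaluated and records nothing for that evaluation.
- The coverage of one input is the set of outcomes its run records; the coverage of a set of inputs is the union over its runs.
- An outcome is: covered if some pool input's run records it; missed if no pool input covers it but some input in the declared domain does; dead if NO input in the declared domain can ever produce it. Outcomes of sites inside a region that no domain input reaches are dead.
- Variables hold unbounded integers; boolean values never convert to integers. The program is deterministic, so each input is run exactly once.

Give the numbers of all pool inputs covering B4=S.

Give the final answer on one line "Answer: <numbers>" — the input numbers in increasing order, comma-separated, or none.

input #1 (u=17, x=8): does not produce B4=S
input #2 (u=15, x=6): does not produce B4=S
input #3 (u=16, x=7): does not produce B4=S
input #4 (u=17, x=13): does not produce B4=S
input #5 (u=10, x=5): produces B4=S
input #6 (u=7, x=2): produces B4=S
input #7 (u=8, x=2): produces B4=S
input #8 (u=17, x=11): does not produce B4=S
input #9 (u=3, x=2): produces B4=S

Answer: 5, 6, 7, 9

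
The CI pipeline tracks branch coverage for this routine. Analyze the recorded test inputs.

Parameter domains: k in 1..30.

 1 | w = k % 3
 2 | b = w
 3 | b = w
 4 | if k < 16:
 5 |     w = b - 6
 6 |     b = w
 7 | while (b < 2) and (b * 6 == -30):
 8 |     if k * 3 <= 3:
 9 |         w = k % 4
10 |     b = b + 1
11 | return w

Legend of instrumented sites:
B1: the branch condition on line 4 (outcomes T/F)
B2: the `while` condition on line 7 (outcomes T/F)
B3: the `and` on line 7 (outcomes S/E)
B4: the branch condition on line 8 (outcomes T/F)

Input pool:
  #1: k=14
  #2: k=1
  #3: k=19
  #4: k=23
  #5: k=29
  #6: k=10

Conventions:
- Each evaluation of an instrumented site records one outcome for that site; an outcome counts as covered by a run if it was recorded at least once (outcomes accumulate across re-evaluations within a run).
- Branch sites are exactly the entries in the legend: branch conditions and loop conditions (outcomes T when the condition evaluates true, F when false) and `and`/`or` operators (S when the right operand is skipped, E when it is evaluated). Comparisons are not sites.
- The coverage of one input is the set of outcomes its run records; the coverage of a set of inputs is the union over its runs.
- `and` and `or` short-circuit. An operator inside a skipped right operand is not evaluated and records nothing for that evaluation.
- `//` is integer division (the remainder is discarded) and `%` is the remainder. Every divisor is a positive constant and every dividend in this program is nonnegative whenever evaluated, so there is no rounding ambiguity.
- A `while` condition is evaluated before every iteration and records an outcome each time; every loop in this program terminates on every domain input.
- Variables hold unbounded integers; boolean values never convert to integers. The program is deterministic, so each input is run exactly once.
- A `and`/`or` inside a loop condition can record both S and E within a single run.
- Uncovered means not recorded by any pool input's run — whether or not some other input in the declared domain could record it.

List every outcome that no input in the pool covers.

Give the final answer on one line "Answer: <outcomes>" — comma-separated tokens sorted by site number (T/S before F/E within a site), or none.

input #1 (k=14): events B1->T, B3->E, B2->F; covers B1=T, B2=F, B3=E
input #2 (k=1): events B1->T, B3->E, B2->T, B4->T, B3->E, B2->F; covers B1=T, B2=T, B2=F, B3=E, B4=T
input #3 (k=19): events B1->F, B3->E, B2->F; covers B1=F, B2=F, B3=E
input #4 (k=23): events B1->F, B3->S, B2->F; covers B1=F, B2=F, B3=S
input #5 (k=29): events B1->F, B3->S, B2->F; covers B1=F, B2=F, B3=S
input #6 (k=10): events B1->T, B3->E, B2->T, B4->F, B3->E, B2->F; covers B1=T, B2=T, B2=F, B3=E, B4=F
union over the pool: B1=T, B1=F, B2=T, B2=F, B3=S, B3=E, B4=T, B4=F
uncovered (0 of 8): none

Answer: none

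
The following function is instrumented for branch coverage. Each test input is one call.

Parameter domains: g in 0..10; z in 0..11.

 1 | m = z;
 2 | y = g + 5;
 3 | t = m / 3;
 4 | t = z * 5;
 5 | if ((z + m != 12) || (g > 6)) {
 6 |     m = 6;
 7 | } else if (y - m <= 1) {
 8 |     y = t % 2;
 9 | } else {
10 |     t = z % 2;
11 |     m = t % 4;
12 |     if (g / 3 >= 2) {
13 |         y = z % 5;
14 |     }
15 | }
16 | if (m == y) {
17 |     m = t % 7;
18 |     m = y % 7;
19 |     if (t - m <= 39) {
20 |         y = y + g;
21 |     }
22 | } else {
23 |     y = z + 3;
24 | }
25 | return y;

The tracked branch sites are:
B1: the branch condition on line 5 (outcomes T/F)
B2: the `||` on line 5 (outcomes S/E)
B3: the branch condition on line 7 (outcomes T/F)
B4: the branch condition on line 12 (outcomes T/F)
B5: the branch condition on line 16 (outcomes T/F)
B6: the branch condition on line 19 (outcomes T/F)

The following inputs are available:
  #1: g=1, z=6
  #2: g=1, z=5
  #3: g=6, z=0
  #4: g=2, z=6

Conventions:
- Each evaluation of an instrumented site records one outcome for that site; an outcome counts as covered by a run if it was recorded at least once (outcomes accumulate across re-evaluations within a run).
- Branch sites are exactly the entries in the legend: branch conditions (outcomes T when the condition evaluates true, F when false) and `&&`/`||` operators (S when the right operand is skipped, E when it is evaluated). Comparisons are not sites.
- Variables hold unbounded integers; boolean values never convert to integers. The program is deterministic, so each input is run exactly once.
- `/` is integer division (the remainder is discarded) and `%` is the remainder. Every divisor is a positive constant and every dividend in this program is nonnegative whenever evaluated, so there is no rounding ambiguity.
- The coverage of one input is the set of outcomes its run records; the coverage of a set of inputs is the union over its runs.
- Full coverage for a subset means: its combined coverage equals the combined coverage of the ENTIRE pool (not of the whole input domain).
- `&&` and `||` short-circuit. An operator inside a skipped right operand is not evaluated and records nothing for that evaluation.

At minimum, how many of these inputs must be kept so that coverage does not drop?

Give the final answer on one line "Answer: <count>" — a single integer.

run #1 (g=1, z=6) runs B2->E, B1->F, B3->T, B5->F; records B1=F, B2=E, B3=T, B5=F
run #2 (g=1, z=5) runs B2->S, B1->T, B5->T, B6->T; records B1=T, B2=S, B5=T, B6=T
run #3 (g=6, z=0) runs B2->S, B1->T, B5->F; records B1=T, B2=S, B5=F
run #4 (g=2, z=6) runs B2->E, B1->F, B3->T, B5->F; records B1=F, B2=E, B3=T, B5=F
the full pool covers 8 outcomes: B1=T, B1=F, B2=S, B2=E, B3=T, B5=T, B5=F, B6=T
every size-1 subset falls short of the 8 outcomes (best: 4/8)
inputs {1, 2} (size 2) cover everything; no size-2 subset with a lexicographically smaller index list covers all 8

Answer: 2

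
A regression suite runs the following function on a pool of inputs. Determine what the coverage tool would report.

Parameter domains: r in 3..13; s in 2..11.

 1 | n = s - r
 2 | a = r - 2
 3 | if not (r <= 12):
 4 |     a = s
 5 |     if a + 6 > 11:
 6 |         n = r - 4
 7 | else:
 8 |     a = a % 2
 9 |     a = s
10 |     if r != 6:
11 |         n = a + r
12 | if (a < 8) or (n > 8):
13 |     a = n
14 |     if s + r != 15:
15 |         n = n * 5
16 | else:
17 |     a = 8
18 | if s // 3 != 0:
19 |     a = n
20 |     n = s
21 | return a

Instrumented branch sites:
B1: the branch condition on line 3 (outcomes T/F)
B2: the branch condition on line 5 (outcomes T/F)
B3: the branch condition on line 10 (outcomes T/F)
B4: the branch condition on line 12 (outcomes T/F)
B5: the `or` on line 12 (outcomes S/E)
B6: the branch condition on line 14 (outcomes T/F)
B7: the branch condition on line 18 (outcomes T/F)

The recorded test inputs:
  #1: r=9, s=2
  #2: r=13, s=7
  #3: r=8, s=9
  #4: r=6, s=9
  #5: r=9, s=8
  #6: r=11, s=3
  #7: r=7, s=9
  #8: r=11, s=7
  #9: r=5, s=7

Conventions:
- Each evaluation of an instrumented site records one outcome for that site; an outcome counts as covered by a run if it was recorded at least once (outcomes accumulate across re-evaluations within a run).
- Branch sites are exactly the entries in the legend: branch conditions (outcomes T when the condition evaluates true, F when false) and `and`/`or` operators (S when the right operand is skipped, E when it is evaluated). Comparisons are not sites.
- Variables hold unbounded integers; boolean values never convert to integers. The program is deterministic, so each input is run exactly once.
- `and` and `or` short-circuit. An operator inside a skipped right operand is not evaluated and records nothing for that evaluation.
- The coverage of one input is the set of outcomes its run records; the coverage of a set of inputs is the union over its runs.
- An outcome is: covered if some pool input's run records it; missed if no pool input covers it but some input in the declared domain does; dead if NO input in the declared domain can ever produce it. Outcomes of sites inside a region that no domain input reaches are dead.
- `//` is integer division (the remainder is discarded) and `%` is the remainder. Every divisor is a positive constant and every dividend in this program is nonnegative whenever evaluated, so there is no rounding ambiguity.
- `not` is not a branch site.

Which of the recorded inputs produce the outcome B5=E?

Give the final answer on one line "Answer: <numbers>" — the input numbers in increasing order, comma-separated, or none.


input #1 (r=9, s=2): never hits B5=E
input #2 (r=13, s=7): never hits B5=E
input #3 (r=8, s=9): hits B5=E
input #4 (r=6, s=9): hits B5=E
input #5 (r=9, s=8): hits B5=E
input #6 (r=11, s=3): never hits B5=E
input #7 (r=7, s=9): hits B5=E
input #8 (r=11, s=7): never hits B5=E
input #9 (r=5, s=7): never hits B5=E
Answer: 3, 4, 5, 7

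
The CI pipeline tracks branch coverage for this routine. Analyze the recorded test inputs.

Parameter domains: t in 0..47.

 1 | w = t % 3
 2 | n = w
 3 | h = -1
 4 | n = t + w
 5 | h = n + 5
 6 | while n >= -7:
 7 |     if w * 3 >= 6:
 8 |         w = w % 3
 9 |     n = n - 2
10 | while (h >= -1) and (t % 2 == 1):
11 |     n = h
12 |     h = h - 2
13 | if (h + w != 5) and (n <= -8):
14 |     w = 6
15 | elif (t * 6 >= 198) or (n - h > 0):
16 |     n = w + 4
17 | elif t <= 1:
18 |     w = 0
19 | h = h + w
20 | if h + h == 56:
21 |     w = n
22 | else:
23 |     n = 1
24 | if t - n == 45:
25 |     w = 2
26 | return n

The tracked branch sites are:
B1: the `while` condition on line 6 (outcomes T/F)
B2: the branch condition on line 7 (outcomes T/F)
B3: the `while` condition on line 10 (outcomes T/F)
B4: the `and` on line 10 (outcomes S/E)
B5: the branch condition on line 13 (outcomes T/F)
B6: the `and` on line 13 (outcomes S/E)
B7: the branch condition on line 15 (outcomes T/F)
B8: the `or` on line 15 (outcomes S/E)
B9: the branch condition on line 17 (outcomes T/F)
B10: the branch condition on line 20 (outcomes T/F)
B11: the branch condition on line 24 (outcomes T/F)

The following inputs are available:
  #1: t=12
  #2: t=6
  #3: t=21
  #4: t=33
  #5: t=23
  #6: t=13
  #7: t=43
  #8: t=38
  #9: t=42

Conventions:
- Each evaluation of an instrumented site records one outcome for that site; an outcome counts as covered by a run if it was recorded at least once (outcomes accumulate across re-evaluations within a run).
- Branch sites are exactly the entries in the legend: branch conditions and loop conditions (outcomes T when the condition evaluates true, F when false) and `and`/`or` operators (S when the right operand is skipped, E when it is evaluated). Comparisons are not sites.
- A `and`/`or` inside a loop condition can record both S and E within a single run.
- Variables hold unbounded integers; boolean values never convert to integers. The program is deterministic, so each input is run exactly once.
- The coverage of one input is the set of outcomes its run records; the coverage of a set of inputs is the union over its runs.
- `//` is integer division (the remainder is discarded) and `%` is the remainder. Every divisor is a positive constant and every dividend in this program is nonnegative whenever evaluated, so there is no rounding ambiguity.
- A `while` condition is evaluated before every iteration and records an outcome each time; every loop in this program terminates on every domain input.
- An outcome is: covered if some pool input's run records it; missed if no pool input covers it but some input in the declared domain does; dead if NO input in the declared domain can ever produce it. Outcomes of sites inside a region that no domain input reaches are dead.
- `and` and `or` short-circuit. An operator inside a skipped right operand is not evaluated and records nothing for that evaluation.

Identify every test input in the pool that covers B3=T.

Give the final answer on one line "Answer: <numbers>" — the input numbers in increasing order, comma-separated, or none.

input #1 (t=12): does not record B3=T
input #2 (t=6): does not record B3=T
input #3 (t=21): records B3=T
input #4 (t=33): records B3=T
input #5 (t=23): records B3=T
input #6 (t=13): records B3=T
input #7 (t=43): records B3=T
input #8 (t=38): does not record B3=T
input #9 (t=42): does not record B3=T

Answer: 3, 4, 5, 6, 7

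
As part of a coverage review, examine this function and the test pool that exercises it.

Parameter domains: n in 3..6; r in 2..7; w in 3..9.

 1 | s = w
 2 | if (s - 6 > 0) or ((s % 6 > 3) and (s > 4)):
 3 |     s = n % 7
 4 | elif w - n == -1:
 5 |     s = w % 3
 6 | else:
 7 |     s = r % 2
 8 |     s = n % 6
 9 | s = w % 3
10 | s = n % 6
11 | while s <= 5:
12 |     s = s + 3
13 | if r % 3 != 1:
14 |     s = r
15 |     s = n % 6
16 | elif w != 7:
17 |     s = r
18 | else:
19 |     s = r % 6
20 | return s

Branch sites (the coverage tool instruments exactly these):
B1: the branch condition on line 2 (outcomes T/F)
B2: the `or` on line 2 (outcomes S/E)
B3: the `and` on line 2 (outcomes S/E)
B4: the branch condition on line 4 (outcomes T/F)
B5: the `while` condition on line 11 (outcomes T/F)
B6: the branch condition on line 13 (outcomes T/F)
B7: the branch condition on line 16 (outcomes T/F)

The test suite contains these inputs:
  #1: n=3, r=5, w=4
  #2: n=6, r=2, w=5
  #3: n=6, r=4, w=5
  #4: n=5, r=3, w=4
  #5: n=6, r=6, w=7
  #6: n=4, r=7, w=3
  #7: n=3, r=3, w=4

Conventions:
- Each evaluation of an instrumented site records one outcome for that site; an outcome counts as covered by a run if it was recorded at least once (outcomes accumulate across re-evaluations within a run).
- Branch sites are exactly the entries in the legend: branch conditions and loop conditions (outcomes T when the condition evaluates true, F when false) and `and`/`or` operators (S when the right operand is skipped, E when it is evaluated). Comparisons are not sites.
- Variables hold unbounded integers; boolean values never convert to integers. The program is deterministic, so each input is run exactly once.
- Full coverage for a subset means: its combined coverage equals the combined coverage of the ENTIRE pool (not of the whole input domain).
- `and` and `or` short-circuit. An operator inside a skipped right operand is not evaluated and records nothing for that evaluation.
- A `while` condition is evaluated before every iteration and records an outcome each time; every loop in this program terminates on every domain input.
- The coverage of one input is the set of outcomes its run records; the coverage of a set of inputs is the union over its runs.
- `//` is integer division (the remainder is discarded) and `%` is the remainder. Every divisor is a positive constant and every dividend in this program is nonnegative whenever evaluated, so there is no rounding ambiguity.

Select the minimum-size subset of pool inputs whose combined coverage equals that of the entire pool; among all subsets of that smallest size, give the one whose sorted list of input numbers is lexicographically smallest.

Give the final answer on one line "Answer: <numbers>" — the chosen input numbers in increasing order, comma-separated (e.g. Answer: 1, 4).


input #1, n=3, r=5, w=4: outcomes B1=F, B2=E, B3=E, B4=F, B5=T, B5=F, B6=T
input #2, n=6, r=2, w=5: outcomes B1=T, B2=E, B3=E, B5=T, B5=F, B6=T
input #3, n=6, r=4, w=5: outcomes B1=T, B2=E, B3=E, B5=T, B5=F, B6=F, B7=T
input #4, n=5, r=3, w=4: outcomes B1=F, B2=E, B3=E, B4=T, B5=T, B5=F, B6=T
input #5, n=6, r=6, w=7: outcomes B1=T, B2=S, B5=T, B5=F, B6=T
input #6, n=4, r=7, w=3: outcomes B1=F, B2=E, B3=S, B4=T, B5=T, B5=F, B6=F, B7=T
input #7, n=3, r=3, w=4: outcomes B1=F, B2=E, B3=E, B4=F, B5=T, B5=F, B6=T
together the pool reaches 13 outcomes: B1=T, B1=F, B2=S, B2=E, B3=S, B3=E, B4=T, B4=F, B5=T, B5=F, B6=T, B6=F, B7=T
checked all size-1 subsets: none covers 13 outcomes (max 8/13)
checked all size-2 subsets: none covers 13 outcomes (max 11/13)
the canonical winner is {1, 5, 6}: size 3, full 13-outcome coverage, earliest index list among size-3 covers
Answer: 1, 5, 6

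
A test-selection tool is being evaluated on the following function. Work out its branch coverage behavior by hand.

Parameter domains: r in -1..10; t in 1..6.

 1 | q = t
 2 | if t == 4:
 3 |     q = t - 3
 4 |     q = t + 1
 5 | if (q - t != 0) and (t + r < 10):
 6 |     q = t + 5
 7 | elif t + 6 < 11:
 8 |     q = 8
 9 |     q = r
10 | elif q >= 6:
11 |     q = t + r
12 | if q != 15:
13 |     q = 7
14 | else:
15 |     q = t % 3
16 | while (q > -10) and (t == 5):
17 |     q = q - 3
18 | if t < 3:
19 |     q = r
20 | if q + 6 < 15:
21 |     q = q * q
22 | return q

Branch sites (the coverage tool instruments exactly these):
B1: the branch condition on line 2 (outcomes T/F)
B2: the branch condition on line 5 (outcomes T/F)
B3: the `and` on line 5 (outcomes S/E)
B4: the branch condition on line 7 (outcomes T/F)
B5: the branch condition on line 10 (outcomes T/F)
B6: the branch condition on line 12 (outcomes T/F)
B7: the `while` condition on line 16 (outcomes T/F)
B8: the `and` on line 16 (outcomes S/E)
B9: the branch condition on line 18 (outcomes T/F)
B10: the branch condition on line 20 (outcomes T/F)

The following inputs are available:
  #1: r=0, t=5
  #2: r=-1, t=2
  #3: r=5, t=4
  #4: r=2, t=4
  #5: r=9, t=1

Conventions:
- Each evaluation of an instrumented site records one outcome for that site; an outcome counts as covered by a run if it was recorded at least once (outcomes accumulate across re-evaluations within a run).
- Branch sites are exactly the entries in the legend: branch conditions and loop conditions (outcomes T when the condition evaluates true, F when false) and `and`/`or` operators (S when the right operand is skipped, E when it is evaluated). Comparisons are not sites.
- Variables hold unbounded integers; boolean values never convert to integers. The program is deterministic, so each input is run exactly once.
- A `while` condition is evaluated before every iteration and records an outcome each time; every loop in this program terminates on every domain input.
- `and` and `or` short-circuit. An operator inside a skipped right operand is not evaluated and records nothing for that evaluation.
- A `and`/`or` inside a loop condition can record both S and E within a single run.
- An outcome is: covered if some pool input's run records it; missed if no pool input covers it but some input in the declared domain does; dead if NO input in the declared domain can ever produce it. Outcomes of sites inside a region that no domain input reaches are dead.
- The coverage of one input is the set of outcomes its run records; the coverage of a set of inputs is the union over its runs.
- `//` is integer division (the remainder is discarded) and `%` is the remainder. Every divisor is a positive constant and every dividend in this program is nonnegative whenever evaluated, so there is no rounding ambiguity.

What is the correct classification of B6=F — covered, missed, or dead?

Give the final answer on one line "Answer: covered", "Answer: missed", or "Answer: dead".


no pool input records B6=F
but domain input (r=9, t=6) does record it -> reachable, so missed
Answer: missed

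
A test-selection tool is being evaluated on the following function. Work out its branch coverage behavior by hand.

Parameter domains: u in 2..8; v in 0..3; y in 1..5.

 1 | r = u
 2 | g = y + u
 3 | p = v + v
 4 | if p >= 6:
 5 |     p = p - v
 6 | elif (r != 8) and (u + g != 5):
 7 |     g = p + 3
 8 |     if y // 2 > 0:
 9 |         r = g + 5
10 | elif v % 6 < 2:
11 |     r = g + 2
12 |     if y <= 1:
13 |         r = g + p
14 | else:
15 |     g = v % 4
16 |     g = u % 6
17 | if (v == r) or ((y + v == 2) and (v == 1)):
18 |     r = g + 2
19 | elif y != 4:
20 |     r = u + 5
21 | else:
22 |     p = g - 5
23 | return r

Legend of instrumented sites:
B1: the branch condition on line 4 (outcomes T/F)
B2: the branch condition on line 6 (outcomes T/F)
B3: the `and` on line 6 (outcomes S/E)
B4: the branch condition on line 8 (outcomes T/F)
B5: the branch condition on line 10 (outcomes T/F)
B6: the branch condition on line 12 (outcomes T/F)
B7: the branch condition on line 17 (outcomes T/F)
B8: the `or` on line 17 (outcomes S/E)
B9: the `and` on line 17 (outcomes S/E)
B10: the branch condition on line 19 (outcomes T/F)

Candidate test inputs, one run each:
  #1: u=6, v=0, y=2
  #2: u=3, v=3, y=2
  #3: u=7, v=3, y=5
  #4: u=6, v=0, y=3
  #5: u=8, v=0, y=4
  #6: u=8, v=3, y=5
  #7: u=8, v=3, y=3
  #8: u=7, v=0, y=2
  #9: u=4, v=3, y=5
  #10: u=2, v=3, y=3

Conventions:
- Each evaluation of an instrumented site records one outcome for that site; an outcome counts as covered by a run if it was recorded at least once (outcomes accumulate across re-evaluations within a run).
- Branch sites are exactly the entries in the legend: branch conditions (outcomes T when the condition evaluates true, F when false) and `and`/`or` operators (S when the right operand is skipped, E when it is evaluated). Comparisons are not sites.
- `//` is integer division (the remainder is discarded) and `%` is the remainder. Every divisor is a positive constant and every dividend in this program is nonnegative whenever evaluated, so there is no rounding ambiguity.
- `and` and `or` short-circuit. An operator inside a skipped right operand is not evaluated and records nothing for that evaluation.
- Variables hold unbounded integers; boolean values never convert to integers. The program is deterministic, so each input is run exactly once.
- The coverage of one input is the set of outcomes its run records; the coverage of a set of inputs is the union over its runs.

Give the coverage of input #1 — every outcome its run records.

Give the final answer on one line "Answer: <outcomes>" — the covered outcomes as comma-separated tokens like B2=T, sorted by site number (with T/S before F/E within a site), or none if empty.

Event log for input #1 (u=6, v=0, y=2):
  B1->F, B3->E, B2->T, B4->T, B8->E, B9->E, B7->F, B10->T
collecting distinct outcomes: B1=F, B2=T, B3=E, B4=T, B7=F, B8=E, B9=E, B10=T

Answer: B1=F, B2=T, B3=E, B4=T, B7=F, B8=E, B9=E, B10=T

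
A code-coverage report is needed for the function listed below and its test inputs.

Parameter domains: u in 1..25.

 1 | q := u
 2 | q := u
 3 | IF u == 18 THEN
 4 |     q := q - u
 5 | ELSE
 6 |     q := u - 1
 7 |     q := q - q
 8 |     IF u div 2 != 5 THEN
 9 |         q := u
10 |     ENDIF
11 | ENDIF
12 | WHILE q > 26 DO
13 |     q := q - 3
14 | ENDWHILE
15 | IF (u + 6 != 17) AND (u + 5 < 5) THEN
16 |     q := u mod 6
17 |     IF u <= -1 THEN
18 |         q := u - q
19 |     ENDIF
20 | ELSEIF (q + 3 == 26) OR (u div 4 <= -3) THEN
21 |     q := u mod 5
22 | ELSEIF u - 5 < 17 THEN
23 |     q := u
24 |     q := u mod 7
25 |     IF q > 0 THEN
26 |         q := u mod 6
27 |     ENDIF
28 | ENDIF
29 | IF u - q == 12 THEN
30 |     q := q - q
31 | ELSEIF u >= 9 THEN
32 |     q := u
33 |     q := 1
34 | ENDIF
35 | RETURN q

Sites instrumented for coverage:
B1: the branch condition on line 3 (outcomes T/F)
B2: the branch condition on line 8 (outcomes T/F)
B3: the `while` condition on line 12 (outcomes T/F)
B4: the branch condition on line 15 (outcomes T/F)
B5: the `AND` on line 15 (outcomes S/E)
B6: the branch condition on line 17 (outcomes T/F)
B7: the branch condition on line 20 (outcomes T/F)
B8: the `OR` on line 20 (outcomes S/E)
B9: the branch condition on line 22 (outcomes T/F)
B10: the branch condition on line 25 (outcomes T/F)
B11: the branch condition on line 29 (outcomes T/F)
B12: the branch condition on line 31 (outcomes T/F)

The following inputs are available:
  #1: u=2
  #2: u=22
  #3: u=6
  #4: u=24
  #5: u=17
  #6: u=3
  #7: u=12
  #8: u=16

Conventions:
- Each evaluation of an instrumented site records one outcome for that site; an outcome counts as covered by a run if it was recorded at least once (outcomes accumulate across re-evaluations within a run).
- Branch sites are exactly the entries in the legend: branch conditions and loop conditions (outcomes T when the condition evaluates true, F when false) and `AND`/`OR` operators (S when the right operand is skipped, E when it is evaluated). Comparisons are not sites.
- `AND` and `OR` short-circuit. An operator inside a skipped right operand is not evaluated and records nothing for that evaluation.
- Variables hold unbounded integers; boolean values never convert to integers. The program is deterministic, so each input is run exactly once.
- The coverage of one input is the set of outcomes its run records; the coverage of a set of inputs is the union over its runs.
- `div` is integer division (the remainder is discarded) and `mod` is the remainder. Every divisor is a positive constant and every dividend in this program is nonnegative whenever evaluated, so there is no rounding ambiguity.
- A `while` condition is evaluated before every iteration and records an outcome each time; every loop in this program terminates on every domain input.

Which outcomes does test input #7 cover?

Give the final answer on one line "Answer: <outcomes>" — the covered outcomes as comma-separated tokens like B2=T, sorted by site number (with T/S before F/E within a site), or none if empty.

Tracing the run of input #7 (u=12):
  B1->F, B2->T, B3->F, B5->E, B4->F, B8->E, B7->F, B9->T, B10->T, B11->T
collecting distinct outcomes: B1=F, B2=T, B3=F, B4=F, B5=E, B7=F, B8=E, B9=T, B10=T, B11=T

Answer: B1=F, B2=T, B3=F, B4=F, B5=E, B7=F, B8=E, B9=T, B10=T, B11=T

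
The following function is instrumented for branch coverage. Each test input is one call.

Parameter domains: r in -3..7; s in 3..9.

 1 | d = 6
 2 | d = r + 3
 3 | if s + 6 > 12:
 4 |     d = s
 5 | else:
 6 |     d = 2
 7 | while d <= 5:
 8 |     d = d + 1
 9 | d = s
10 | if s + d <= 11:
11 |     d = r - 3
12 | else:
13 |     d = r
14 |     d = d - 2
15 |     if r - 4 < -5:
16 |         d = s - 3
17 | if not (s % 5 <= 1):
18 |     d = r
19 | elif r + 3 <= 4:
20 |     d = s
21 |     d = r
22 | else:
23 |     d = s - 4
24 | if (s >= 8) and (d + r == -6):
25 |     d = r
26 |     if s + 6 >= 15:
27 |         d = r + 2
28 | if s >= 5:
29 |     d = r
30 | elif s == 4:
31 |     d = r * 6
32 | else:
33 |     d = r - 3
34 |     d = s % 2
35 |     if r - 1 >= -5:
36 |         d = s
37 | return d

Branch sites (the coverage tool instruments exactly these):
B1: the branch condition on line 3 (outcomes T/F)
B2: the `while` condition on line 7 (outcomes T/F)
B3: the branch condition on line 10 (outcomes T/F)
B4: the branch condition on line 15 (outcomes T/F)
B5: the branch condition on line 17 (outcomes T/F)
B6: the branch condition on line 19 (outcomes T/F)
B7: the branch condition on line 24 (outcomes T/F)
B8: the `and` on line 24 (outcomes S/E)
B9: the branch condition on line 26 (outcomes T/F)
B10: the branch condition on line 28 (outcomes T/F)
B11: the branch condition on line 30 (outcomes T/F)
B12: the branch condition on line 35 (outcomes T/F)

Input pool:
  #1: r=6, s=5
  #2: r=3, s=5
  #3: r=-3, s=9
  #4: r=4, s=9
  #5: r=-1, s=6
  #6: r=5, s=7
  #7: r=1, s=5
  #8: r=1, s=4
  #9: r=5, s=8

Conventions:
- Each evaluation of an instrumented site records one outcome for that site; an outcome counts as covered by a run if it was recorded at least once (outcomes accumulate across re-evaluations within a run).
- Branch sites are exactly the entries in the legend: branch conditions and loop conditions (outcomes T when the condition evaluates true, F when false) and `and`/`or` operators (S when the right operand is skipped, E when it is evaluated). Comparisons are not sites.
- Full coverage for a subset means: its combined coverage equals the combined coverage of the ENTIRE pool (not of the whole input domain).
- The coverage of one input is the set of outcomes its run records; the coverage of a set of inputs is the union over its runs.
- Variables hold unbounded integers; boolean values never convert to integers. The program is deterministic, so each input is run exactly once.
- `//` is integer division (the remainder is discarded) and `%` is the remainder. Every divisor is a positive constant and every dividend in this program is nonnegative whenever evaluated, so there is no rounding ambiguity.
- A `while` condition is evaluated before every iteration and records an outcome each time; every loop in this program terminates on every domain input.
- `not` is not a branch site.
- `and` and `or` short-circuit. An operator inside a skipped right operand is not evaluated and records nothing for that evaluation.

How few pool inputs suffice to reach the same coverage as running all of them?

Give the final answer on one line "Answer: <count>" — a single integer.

input #1, r=6, s=5: outcomes B1=F, B2=T, B2=F, B3=T, B5=F, B6=F, B7=F, B8=S, B10=T
input #2, r=3, s=5: outcomes B1=F, B2=T, B2=F, B3=T, B5=F, B6=F, B7=F, B8=S, B10=T
input #3, r=-3, s=9: outcomes B1=T, B2=F, B3=F, B4=T, B5=T, B7=T, B8=E, B9=T, B10=T
input #4, r=4, s=9: outcomes B1=T, B2=F, B3=F, B4=F, B5=T, B7=F, B8=E, B10=T
input #5, r=-1, s=6: outcomes B1=F, B2=T, B2=F, B3=F, B4=F, B5=F, B6=T, B7=F, B8=S, B10=T
input #6, r=5, s=7: outcomes B1=T, B2=F, B3=F, B4=F, B5=T, B7=F, B8=S, B10=T
input #7, r=1, s=5: outcomes B1=F, B2=T, B2=F, B3=T, B5=F, B6=T, B7=F, B8=S, B10=T
input #8, r=1, s=4: outcomes B1=F, B2=T, B2=F, B3=T, B5=T, B7=F, B8=S, B10=F, B11=T
input #9, r=5, s=8: outcomes B1=T, B2=F, B3=F, B4=F, B5=T, B7=F, B8=E, B10=T
the full pool covers 20 outcomes: B1=T, B1=F, B2=T, B2=F, B3=T, B3=F, B4=T, B4=F, B5=T, B5=F, B6=T, B6=F, B7=T, B7=F, B8=S, B8=E, B9=T, B10=T, B10=F, B11=T
checked all size-1 subsets: none covers 20 outcomes (max 10/20)
checked all size-2 subsets: none covers 20 outcomes (max 16/20)
checked all size-3 subsets: none covers 20 outcomes (max 19/20)
the canonical winner is {1, 3, 5, 8}: size 4, full 20-outcome coverage, earliest index list among size-4 covers

Answer: 4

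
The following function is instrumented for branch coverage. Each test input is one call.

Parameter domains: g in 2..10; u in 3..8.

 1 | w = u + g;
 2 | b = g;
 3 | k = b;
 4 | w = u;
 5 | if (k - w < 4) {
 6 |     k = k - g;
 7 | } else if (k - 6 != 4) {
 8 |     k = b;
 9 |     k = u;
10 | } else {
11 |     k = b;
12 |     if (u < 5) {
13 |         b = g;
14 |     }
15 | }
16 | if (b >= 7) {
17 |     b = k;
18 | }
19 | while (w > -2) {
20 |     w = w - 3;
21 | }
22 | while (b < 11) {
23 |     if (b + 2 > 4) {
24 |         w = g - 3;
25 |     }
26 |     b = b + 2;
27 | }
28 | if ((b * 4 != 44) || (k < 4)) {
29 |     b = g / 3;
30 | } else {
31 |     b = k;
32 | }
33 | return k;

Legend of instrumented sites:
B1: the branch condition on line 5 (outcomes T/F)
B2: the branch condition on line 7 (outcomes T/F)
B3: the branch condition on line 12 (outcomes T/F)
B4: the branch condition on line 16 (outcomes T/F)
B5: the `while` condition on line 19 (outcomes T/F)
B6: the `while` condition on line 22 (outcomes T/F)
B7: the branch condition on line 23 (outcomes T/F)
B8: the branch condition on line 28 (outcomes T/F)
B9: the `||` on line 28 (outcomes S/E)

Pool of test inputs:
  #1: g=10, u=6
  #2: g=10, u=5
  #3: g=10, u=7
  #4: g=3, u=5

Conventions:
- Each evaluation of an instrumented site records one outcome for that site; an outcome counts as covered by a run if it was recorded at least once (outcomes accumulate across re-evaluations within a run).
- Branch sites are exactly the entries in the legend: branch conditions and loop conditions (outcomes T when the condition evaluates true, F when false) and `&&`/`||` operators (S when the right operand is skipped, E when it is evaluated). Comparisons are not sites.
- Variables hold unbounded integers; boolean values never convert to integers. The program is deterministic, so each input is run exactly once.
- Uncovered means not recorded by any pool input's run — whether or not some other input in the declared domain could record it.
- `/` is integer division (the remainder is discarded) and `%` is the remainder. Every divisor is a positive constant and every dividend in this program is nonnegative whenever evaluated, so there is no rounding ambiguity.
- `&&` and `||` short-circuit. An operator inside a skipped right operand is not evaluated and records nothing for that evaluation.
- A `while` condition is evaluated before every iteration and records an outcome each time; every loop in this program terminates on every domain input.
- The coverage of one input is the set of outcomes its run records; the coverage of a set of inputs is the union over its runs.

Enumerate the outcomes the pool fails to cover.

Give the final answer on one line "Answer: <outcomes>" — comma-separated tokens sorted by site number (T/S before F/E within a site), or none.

test 1 (g=10, u=6) hits B1=F, B2=F, B3=F, B4=T, B5=T, B5=F, B6=T, B6=F, B7=T, B8=T, B9=S
test 2 (g=10, u=5) hits B1=F, B2=F, B3=F, B4=T, B5=T, B5=F, B6=T, B6=F, B7=T, B8=T, B9=S
test 3 (g=10, u=7) hits B1=T, B4=T, B5=T, B5=F, B6=T, B6=F, B7=T, B7=F, B8=T, B9=S
test 4 (g=3, u=5) hits B1=T, B4=F, B5=T, B5=F, B6=T, B6=F, B7=T, B8=T, B9=E
union over the pool: B1=T, B1=F, B2=F, B3=F, B4=T, B4=F, B5=T, B5=F, B6=T, B6=F, B7=T, B7=F, B8=T, B9=S, B9=E
uncovered (3 of 18): B2=T, B3=T, B8=F

Answer: B2=T, B3=T, B8=F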